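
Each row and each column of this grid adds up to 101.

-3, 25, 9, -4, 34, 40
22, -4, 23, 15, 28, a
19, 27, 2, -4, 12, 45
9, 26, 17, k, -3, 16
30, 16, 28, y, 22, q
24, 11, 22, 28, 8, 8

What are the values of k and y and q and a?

k = 36, y = 30, q = -25, a = 17

Row 4: 9 + 26 + 17 − 3 + 16 = 65, so its missing entry is 101 − 65 = 36.
Row 2: 22 − 4 + 23 + 15 + 28 = 84, so its missing entry is 101 − 84 = 17.
Column 6: 40 + 17 + 45 + 16 + 8 = 126, so its missing entry is 101 − 126 = -25.
Row 5: 30 + 16 + 28 + 22 − 25 = 71, so its missing entry is 101 − 71 = 30.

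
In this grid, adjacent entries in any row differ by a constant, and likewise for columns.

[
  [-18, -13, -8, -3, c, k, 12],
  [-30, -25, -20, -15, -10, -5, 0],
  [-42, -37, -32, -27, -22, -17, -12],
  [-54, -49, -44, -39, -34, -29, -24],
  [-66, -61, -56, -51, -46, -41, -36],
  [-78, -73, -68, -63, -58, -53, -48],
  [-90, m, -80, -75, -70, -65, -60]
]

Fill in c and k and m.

c = 2, k = 7, m = -85

Along each row the entries change by 5 per step; down each column they change by -12.
Row 1: from -18 at column 1, stepping by 5 to column 5 gives 2.
Row 1: from -18 at column 1, stepping by 5 to column 6 gives 7.
Row 7: from -90 at column 1, stepping by 5 to column 2 gives -85.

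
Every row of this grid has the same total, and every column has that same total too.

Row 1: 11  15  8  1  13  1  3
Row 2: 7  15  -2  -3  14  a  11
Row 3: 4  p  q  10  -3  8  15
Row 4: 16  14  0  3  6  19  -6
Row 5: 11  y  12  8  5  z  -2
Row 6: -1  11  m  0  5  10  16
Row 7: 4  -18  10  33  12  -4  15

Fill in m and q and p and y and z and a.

m = 11, q = 13, p = 5, y = 10, z = 8, a = 10

Rows 1 and 4 both sum to 52, so that's the common total.
Row 2: 7 + 15 − 2 − 3 + 14 + 11 = 42, so its missing entry is 52 − 42 = 10.
Column 6: 1 + 10 + 8 + 19 + 10 − 4 = 44, so its missing entry is 52 − 44 = 8.
Row 5: 11 + 12 + 8 + 5 + 8 − 2 = 42, so its missing entry is 52 − 42 = 10.
Column 2: 15 + 15 + 14 + 10 + 11 − 18 = 47, so its missing entry is 52 − 47 = 5.
Row 3: 4 + 5 + 10 − 3 + 8 + 15 = 39, so its missing entry is 52 − 39 = 13.
Row 6: -1 + 11 + 0 + 5 + 10 + 16 = 41, so its missing entry is 52 − 41 = 11.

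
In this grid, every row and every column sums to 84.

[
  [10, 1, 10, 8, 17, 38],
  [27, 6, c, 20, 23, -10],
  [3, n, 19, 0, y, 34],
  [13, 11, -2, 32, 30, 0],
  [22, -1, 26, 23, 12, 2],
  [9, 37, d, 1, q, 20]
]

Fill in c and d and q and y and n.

Row 2: 27 + 6 + 20 + 23 − 10 = 66, so its missing entry is 84 − 66 = 18.
Column 2: 1 + 6 + 11 − 1 + 37 = 54, so its missing entry is 84 − 54 = 30.
Row 3: 3 + 30 + 19 + 0 + 34 = 86, so its missing entry is 84 − 86 = -2.
Column 5: 17 + 23 − 2 + 30 + 12 = 80, so its missing entry is 84 − 80 = 4.
Row 6: 9 + 37 + 1 + 4 + 20 = 71, so its missing entry is 84 − 71 = 13.

c = 18, d = 13, q = 4, y = -2, n = 30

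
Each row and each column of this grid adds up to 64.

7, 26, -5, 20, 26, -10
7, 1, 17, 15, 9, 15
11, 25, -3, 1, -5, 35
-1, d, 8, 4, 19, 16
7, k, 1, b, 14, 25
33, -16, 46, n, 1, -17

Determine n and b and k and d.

Row 6 has 33 − 16 + 46 + 1 − 17 = 47; the blank must be 64 − 47 = 17.
Row 4 has -1 + 8 + 4 + 19 + 16 = 46; the blank must be 64 − 46 = 18.
Column 2 has 26 + 1 + 25 + 18 − 16 = 54; the blank must be 64 − 54 = 10.
Row 5 has 7 + 10 + 1 + 14 + 25 = 57; the blank must be 64 − 57 = 7.

n = 17, b = 7, k = 10, d = 18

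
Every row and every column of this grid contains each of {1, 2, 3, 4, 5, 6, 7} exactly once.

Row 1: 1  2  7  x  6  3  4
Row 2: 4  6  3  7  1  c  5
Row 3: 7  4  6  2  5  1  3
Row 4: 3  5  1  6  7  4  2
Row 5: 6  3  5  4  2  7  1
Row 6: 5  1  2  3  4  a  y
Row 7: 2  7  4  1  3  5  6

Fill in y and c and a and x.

y = 7, c = 2, a = 6, x = 5

Cell (1,4): row 1 already has {1, 2, 3, 4, 6, 7} → 5.
Cell (6,7): column 7 already has {1, 2, 3, 4, 5, 6} → 7.
Cell (6,6): row 6 already has {1, 2, 3, 4, 5, 7} → 6.
For row 2, column 6: row 2 already has {1, 3, 4, 5, 6, 7}; that leaves 2.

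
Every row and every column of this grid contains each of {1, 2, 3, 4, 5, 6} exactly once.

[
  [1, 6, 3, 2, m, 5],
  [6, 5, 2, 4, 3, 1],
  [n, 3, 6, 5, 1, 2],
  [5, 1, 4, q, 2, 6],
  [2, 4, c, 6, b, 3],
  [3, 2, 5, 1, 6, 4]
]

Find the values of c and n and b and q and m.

c = 1, n = 4, b = 5, q = 3, m = 4

For row 1, column 5: row 1 already has {1, 2, 3, 5, 6}; that leaves 4.
Cell (5,5): column 5 already has {1, 2, 3, 4, 6} → 5.
At (row 3, col 1): row 3 already has {1, 2, 3, 5, 6}, so the value is 4.
For row 5, column 3: row 5 already has {2, 3, 4, 5, 6}; that leaves 1.
For row 4, column 4: row 4 already has {1, 2, 4, 5, 6}; that leaves 3.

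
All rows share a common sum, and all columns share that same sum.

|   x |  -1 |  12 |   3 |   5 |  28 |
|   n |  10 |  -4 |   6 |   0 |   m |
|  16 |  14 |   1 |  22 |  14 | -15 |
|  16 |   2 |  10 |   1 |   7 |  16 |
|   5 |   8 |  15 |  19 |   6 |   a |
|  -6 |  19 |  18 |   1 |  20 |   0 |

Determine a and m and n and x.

Rows 3 and 4 both sum to 52, so that's the common total.
The known cells in row 5 total 53, leaving 52 − 53 = -1 for the blank.
The known cells in row 1 total 47, leaving 52 − 47 = 5 for the blank.
The known cells in column 1 total 36, leaving 52 − 36 = 16 for the blank.
The known cells in row 2 total 28, leaving 52 − 28 = 24 for the blank.

a = -1, m = 24, n = 16, x = 5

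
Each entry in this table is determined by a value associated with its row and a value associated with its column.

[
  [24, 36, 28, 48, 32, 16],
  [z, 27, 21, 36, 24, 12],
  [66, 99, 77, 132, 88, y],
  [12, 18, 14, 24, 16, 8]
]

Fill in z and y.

z = 18, y = 44

Each row is a constant multiple of every other row — this is a multiplication table with the headers hidden.
Row 2 is 24/32 = 3/4 times row 1, so its entry in column 1 is 24 × 3/4 = 18.
Row 3 is 88/32 = 11/4 times row 1, so its entry in column 6 is 16 × 11/4 = 44.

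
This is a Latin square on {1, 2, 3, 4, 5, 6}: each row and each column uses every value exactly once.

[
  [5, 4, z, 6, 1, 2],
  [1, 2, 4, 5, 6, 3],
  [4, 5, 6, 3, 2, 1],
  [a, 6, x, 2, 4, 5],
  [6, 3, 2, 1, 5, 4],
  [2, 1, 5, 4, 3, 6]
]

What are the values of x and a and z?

x = 1, a = 3, z = 3

At (row 1, col 3): row 1 already has {1, 2, 4, 5, 6}, so the value is 3.
Cell (4,3): column 3 already has {2, 3, 4, 5, 6} → 1.
Cell (4,1): row 4 already has {1, 2, 4, 5, 6} → 3.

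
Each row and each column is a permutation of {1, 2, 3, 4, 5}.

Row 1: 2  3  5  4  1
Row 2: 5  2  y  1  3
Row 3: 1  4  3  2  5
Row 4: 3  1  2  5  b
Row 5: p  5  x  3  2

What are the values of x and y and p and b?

Cell (5,1): column 1 already has {1, 2, 3, 5} → 4.
Cell (2,3): row 2 already has {1, 2, 3, 5} → 4.
At (row 4, col 5): row 4 already has {1, 2, 3, 5}, so the value is 4.
Cell (5,3): row 5 already has {2, 3, 4, 5} → 1.

x = 1, y = 4, p = 4, b = 4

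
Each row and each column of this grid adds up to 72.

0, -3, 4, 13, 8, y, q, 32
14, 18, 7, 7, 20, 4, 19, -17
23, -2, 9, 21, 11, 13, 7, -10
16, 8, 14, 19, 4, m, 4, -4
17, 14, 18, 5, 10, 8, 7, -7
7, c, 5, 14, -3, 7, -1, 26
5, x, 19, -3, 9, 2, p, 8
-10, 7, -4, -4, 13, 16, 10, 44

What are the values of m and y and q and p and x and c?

m = 11, y = 11, q = 7, p = 19, x = 13, c = 17

The known cells in row 6 total 55, leaving 72 − 55 = 17 for the blank.
The known cells in column 2 total 59, leaving 72 − 59 = 13 for the blank.
The known cells in row 7 total 53, leaving 72 − 53 = 19 for the blank.
The known cells in column 7 total 65, leaving 72 − 65 = 7 for the blank.
The known cells in row 1 total 61, leaving 72 − 61 = 11 for the blank.
The known cells in row 4 total 61, leaving 72 − 61 = 11 for the blank.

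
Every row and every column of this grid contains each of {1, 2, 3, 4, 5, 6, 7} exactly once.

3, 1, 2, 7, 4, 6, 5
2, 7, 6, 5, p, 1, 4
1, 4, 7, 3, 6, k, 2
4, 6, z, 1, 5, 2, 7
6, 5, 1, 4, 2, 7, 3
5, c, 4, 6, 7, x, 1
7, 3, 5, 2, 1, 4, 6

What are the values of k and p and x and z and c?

For row 6, column 2: column 2 already has {1, 3, 4, 5, 6, 7}; that leaves 2.
For row 6, column 6: row 6 already has {1, 2, 4, 5, 6, 7}; that leaves 3.
For row 2, column 5: row 2 already has {1, 2, 4, 5, 6, 7}; that leaves 3.
For row 4, column 3: row 4 already has {1, 2, 4, 5, 6, 7}; that leaves 3.
For row 3, column 6: row 3 already has {1, 2, 3, 4, 6, 7}; that leaves 5.

k = 5, p = 3, x = 3, z = 3, c = 2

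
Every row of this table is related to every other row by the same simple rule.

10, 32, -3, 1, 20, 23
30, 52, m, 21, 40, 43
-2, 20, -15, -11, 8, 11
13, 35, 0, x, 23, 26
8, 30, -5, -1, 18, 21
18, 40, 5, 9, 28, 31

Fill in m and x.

m = 17, x = 4

The difference between any two rows is the same in every column — this is an addition table with the headers hidden.
Row 2 minus row 1 is 43 − 23 = 20, so its entry in column 3 is -3 + 20 = 17.
Row 4 minus row 1 is 26 − 23 = 3, so its entry in column 4 is 1 + 3 = 4.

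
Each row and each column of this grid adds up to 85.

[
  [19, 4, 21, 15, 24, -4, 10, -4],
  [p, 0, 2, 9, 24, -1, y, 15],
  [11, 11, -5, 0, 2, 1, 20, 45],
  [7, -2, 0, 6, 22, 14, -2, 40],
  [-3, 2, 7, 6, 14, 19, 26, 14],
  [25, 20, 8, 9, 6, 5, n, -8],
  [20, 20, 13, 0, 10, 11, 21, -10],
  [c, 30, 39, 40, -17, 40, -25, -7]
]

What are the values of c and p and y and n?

Row 8: 30 + 39 + 40 − 17 + 40 − 25 − 7 = 100, so its missing entry is 85 − 100 = -15.
Column 1: 19 + 11 + 7 − 3 + 25 + 20 − 15 = 64, so its missing entry is 85 − 64 = 21.
Row 2: 21 + 0 + 2 + 9 + 24 − 1 + 15 = 70, so its missing entry is 85 − 70 = 15.
Row 6: 25 + 20 + 8 + 9 + 6 + 5 − 8 = 65, so its missing entry is 85 − 65 = 20.

c = -15, p = 21, y = 15, n = 20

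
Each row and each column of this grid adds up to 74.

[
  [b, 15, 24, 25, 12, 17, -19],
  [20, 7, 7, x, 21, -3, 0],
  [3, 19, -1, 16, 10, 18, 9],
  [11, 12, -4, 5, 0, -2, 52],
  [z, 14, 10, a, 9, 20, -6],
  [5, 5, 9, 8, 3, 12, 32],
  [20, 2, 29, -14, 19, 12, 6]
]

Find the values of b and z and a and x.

The known cells in row 2 total 52, leaving 74 − 52 = 22 for the blank.
The known cells in column 4 total 62, leaving 74 − 62 = 12 for the blank.
The known cells in row 5 total 59, leaving 74 − 59 = 15 for the blank.
The known cells in row 1 total 74, leaving 74 − 74 = 0 for the blank.

b = 0, z = 15, a = 12, x = 22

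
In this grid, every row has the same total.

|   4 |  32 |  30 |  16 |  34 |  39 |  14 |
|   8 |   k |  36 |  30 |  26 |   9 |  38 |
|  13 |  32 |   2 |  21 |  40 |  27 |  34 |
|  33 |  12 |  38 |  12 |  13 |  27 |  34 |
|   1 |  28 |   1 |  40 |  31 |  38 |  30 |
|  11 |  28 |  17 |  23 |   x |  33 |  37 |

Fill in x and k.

The complete rows each total 169.
Row 6 is missing 169 − 149 = 20 (since 11 + 28 + 17 + 23 + 33 + 37 = 149).
Row 2 is missing 169 − 147 = 22 (since 8 + 36 + 30 + 26 + 9 + 38 = 147).

x = 20, k = 22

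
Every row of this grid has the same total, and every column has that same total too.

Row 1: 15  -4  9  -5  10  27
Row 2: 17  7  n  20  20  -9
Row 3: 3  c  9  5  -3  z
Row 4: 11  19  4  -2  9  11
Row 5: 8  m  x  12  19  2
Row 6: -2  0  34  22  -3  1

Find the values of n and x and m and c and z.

n = -3, x = -1, m = 12, c = 18, z = 20

Rows 1 and 4 both sum to 52, so that's the common total.
Row 2: 17 + 7 + 20 + 20 − 9 = 55, so its missing entry is 52 − 55 = -3.
Column 3: 9 − 3 + 9 + 4 + 34 = 53, so its missing entry is 52 − 53 = -1.
Column 6: 27 − 9 + 11 + 2 + 1 = 32, so its missing entry is 52 − 32 = 20.
Row 3: 3 + 9 + 5 − 3 + 20 = 34, so its missing entry is 52 − 34 = 18.
Row 5: 8 − 1 + 12 + 19 + 2 = 40, so its missing entry is 52 − 40 = 12.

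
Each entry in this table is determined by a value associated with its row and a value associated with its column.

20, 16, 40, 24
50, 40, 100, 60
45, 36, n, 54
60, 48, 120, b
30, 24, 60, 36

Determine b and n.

b = 72, n = 90

Each row is a constant multiple of every other row — this is a multiplication table with the headers hidden.
Row 4 is 60/20 = 3/1 times row 1, so its entry in column 4 is 24 × 3/1 = 72.
Row 3 is 45/20 = 9/4 times row 1, so its entry in column 3 is 40 × 9/4 = 90.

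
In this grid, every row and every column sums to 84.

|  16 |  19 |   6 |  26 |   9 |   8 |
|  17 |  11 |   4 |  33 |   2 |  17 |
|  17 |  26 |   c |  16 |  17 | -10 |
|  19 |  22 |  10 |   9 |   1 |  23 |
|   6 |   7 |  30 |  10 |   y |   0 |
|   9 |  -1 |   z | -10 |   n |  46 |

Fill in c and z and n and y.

Row 5 has 6 + 7 + 30 + 10 + 0 = 53; the blank must be 84 − 53 = 31.
Column 5 has 9 + 2 + 17 + 1 + 31 = 60; the blank must be 84 − 60 = 24.
Row 6 has 9 − 1 − 10 + 24 + 46 = 68; the blank must be 84 − 68 = 16.
Row 3 has 17 + 26 + 16 + 17 − 10 = 66; the blank must be 84 − 66 = 18.

c = 18, z = 16, n = 24, y = 31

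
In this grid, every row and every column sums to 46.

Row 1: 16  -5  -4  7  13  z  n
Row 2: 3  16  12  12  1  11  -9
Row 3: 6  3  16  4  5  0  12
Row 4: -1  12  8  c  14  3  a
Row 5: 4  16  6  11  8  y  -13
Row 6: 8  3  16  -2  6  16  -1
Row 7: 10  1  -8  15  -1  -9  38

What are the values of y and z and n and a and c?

y = 14, z = 11, n = 8, a = 11, c = -1

Row 5: 4 + 16 + 6 + 11 + 8 − 13 = 32, so its missing entry is 46 − 32 = 14.
Column 4: 7 + 12 + 4 + 11 − 2 + 15 = 47, so its missing entry is 46 − 47 = -1.
Column 6: 11 + 0 + 3 + 14 + 16 − 9 = 35, so its missing entry is 46 − 35 = 11.
Row 1: 16 − 5 − 4 + 7 + 13 + 11 = 38, so its missing entry is 46 − 38 = 8.
Row 4: -1 + 12 + 8 − 1 + 14 + 3 = 35, so its missing entry is 46 − 35 = 11.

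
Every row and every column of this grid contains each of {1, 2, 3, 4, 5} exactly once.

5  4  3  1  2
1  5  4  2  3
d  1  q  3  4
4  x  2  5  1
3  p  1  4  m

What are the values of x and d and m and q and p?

Cell (5,5): column 5 already has {1, 2, 3, 4} → 5.
At (row 4, col 2): row 4 already has {1, 2, 4, 5}, so the value is 3.
For row 3, column 1: column 1 already has {1, 3, 4, 5}; that leaves 2.
Cell (3,3): row 3 already has {1, 2, 3, 4} → 5.
Cell (5,2): row 5 already has {1, 3, 4, 5} → 2.

x = 3, d = 2, m = 5, q = 5, p = 2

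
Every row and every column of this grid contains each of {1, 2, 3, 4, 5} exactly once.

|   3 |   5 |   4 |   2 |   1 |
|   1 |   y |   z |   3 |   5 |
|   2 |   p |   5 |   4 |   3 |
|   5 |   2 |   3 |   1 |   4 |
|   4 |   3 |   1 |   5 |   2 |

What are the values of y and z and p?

Cell (2,3): column 3 already has {1, 3, 4, 5} → 2.
At (row 2, col 2): row 2 already has {1, 2, 3, 5}, so the value is 4.
At (row 3, col 2): row 3 already has {2, 3, 4, 5}, so the value is 1.

y = 4, z = 2, p = 1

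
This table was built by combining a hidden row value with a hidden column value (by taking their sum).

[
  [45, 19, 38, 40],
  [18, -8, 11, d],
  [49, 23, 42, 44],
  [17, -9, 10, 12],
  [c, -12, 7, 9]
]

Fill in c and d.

The difference between any two rows is the same in every column — this is an addition table with the headers hidden.
Row 5 minus row 1 is -12 − 19 = -31, so its entry in column 1 is 45 + (-31) = 14.
Row 2 minus row 1 is -8 − 19 = -27, so its entry in column 4 is 40 + (-27) = 13.

c = 14, d = 13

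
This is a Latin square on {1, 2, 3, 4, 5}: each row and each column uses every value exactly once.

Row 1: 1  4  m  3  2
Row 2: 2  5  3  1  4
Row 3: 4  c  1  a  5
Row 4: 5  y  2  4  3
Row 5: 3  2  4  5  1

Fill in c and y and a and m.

For row 3, column 4: column 4 already has {1, 3, 4, 5}; that leaves 2.
For row 4, column 2: row 4 already has {2, 3, 4, 5}; that leaves 1.
At (row 1, col 3): row 1 already has {1, 2, 3, 4}, so the value is 5.
For row 3, column 2: row 3 already has {1, 2, 4, 5}; that leaves 3.

c = 3, y = 1, a = 2, m = 5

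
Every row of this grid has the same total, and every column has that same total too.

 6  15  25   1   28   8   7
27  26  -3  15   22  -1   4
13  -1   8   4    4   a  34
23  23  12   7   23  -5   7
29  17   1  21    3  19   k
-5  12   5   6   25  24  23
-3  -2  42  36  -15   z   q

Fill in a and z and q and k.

Rows 1 and 2 both sum to 90, so that's the common total.
The known cells in row 3 total 62, leaving 90 − 62 = 28 for the blank.
The known cells in column 6 total 73, leaving 90 − 73 = 17 for the blank.
The known cells in row 7 total 75, leaving 90 − 75 = 15 for the blank.
The known cells in row 5 total 90, leaving 90 − 90 = 0 for the blank.

a = 28, z = 17, q = 15, k = 0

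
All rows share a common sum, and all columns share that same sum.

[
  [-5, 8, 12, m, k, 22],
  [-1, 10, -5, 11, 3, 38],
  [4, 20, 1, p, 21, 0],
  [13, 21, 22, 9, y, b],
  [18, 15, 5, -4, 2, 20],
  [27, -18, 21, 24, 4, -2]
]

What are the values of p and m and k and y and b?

p = 10, m = 6, k = 13, y = 13, b = -22

Rows 2 and 5 both sum to 56, so that's the common total.
Row 3: 4 + 20 + 1 + 21 + 0 = 46, so its missing entry is 56 − 46 = 10.
Column 4: 11 + 10 + 9 − 4 + 24 = 50, so its missing entry is 56 − 50 = 6.
Row 1: -5 + 8 + 12 + 6 + 22 = 43, so its missing entry is 56 − 43 = 13.
Column 5: 13 + 3 + 21 + 2 + 4 = 43, so its missing entry is 56 − 43 = 13.
Row 4: 13 + 21 + 22 + 9 + 13 = 78, so its missing entry is 56 − 78 = -22.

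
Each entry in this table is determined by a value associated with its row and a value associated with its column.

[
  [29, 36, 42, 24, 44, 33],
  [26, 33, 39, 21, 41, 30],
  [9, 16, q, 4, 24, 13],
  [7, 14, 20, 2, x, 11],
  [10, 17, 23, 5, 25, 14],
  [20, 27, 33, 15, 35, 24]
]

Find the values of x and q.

The difference between any two rows is the same in every column — this is an addition table with the headers hidden.
Row 4 minus row 1 is 14 − 36 = -22, so its entry in column 5 is 44 + (-22) = 22.
Row 3 minus row 1 is 16 − 36 = -20, so its entry in column 3 is 42 + (-20) = 22.

x = 22, q = 22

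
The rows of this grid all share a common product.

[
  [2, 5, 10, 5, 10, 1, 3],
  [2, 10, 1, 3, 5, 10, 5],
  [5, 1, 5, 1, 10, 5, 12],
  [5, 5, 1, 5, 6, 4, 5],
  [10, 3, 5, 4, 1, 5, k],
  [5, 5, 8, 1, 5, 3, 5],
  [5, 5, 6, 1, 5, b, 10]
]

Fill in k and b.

Rows 1 and 3 each multiply to 15000, so every row has product 15000.
Row 5: 10×3×5×4×1×5 = 3000, so the missing entry is 15000 ÷ 3000 = 5.
Row 7: 5×5×6×1×5×10 = 7500, so the missing entry is 15000 ÷ 7500 = 2.

k = 5, b = 2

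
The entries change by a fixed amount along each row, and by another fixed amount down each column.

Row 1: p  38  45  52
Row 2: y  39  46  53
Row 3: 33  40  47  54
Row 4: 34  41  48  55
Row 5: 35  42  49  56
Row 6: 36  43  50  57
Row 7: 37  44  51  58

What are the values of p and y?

p = 31, y = 32

Along each row the entries change by 7 per step; down each column they change by 1.
Row 1: from 38 at column 2, stepping by 7 to column 1 gives 31.
Row 2: from 39 at column 2, stepping by 7 to column 1 gives 32.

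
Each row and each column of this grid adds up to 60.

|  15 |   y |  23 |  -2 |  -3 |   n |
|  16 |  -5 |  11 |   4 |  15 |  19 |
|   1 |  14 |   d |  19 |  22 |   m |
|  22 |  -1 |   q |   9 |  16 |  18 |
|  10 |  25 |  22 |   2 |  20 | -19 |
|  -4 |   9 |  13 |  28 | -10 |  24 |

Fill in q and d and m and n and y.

q = -4, d = -5, m = 9, n = 9, y = 18

Column 2: -5 + 14 − 1 + 25 + 9 = 42, so its missing entry is 60 − 42 = 18.
Row 1: 15 + 18 + 23 − 2 − 3 = 51, so its missing entry is 60 − 51 = 9.
Row 4: 22 − 1 + 9 + 16 + 18 = 64, so its missing entry is 60 − 64 = -4.
Column 3: 23 + 11 − 4 + 22 + 13 = 65, so its missing entry is 60 − 65 = -5.
Row 3: 1 + 14 − 5 + 19 + 22 = 51, so its missing entry is 60 − 51 = 9.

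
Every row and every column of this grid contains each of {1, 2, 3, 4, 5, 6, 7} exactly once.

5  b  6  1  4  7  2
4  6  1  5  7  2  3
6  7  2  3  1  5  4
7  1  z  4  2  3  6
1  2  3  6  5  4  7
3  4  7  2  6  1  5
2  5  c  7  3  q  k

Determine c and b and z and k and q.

Cell (1,2): row 1 already has {1, 2, 4, 5, 6, 7} → 3.
For row 7, column 6: column 6 already has {1, 2, 3, 4, 5, 7}; that leaves 6.
Cell (7,7): column 7 already has {2, 3, 4, 5, 6, 7} → 1.
At (row 7, col 3): row 7 already has {1, 2, 3, 5, 6, 7}, so the value is 4.
Cell (4,3): row 4 already has {1, 2, 3, 4, 6, 7} → 5.

c = 4, b = 3, z = 5, k = 1, q = 6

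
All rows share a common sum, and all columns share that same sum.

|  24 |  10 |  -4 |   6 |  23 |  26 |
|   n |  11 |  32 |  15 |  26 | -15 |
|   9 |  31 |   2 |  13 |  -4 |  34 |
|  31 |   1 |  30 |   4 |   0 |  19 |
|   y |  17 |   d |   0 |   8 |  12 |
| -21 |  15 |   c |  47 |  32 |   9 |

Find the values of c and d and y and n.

Rows 1 and 3 both sum to 85, so that's the common total.
The known cells in row 2 total 69, leaving 85 − 69 = 16 for the blank.
The known cells in column 1 total 59, leaving 85 − 59 = 26 for the blank.
The known cells in row 5 total 63, leaving 85 − 63 = 22 for the blank.
The known cells in row 6 total 82, leaving 85 − 82 = 3 for the blank.

c = 3, d = 22, y = 26, n = 16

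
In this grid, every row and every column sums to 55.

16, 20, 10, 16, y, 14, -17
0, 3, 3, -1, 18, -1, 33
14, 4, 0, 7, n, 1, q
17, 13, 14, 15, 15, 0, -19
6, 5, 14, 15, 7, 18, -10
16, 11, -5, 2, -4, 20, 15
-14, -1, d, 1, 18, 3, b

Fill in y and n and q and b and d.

Column 3: 10 + 3 + 0 + 14 + 14 − 5 = 36, so its missing entry is 55 − 36 = 19.
Row 1: 16 + 20 + 10 + 16 + 14 − 17 = 59, so its missing entry is 55 − 59 = -4.
Column 5: -4 + 18 + 15 + 7 − 4 + 18 = 50, so its missing entry is 55 − 50 = 5.
Row 3: 14 + 4 + 0 + 7 + 5 + 1 = 31, so its missing entry is 55 − 31 = 24.
Row 7: -14 − 1 + 19 + 1 + 18 + 3 = 26, so its missing entry is 55 − 26 = 29.

y = -4, n = 5, q = 24, b = 29, d = 19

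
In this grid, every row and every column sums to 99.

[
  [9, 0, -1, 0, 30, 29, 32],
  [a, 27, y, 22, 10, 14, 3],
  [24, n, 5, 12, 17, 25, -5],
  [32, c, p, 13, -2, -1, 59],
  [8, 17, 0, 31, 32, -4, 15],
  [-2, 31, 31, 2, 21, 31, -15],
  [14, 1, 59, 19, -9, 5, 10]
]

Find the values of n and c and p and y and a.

n = 21, c = 2, p = -4, y = 9, a = 14

Row 3 has 24 + 5 + 12 + 17 + 25 − 5 = 78; the blank must be 99 − 78 = 21.
Column 2 has 0 + 27 + 21 + 17 + 31 + 1 = 97; the blank must be 99 − 97 = 2.
Column 1 has 9 + 24 + 32 + 8 − 2 + 14 = 85; the blank must be 99 − 85 = 14.
Row 2 has 14 + 27 + 22 + 10 + 14 + 3 = 90; the blank must be 99 − 90 = 9.
Row 4 has 32 + 2 + 13 − 2 − 1 + 59 = 103; the blank must be 99 − 103 = -4.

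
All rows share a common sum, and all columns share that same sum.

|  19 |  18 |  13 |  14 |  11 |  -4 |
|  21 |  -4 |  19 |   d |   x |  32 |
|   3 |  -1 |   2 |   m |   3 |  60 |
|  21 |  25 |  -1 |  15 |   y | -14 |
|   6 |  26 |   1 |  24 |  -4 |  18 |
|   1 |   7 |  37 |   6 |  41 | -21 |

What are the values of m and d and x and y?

m = 4, d = 8, x = -5, y = 25

Rows 1 and 5 both sum to 71, so that's the common total.
Row 3 has 3 − 1 + 2 + 3 + 60 = 67; the blank must be 71 − 67 = 4.
Column 4 has 14 + 4 + 15 + 24 + 6 = 63; the blank must be 71 − 63 = 8.
Row 4 has 21 + 25 − 1 + 15 − 14 = 46; the blank must be 71 − 46 = 25.
Row 2 has 21 − 4 + 19 + 8 + 32 = 76; the blank must be 71 − 76 = -5.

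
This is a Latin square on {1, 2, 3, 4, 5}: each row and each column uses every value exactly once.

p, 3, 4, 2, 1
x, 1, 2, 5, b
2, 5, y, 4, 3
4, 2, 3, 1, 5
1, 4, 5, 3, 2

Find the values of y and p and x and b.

y = 1, p = 5, x = 3, b = 4

At (row 3, col 3): row 3 already has {2, 3, 4, 5}, so the value is 1.
For row 2, column 5: column 5 already has {1, 2, 3, 5}; that leaves 4.
Cell (2,1): row 2 already has {1, 2, 4, 5} → 3.
Cell (1,1): row 1 already has {1, 2, 3, 4} → 5.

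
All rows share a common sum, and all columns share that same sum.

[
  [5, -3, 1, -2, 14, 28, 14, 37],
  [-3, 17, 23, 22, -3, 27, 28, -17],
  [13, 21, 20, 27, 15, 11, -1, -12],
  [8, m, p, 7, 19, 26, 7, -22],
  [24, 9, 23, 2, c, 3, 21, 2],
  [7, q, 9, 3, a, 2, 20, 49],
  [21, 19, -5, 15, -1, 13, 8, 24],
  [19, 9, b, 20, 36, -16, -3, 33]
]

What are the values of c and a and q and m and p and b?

Rows 1 and 2 both sum to 94, so that's the common total.
Row 5 has 24 + 9 + 23 + 2 + 3 + 21 + 2 = 84; the blank must be 94 − 84 = 10.
Column 5 has 14 − 3 + 15 + 19 + 10 − 1 + 36 = 90; the blank must be 94 − 90 = 4.
Row 6 has 7 + 9 + 3 + 4 + 2 + 20 + 49 = 94; the blank must be 94 − 94 = 0.
Column 2 has -3 + 17 + 21 + 9 + 0 + 19 + 9 = 72; the blank must be 94 − 72 = 22.
Row 8 has 19 + 9 + 20 + 36 − 16 − 3 + 33 = 98; the blank must be 94 − 98 = -4.
Row 4 has 8 + 22 + 7 + 19 + 26 + 7 − 22 = 67; the blank must be 94 − 67 = 27.

c = 10, a = 4, q = 0, m = 22, p = 27, b = -4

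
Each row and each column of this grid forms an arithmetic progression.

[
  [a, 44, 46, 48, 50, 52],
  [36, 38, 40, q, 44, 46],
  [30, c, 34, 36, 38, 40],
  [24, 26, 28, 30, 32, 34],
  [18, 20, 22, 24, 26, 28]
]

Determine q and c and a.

Along each row the entries change by 2 per step; down each column they change by -6.
Row 2: from 36 at column 1, stepping by 2 to column 4 gives 42.
Row 3: from 30 at column 1, stepping by 2 to column 2 gives 32.
Row 1: from 44 at column 2, stepping by 2 to column 1 gives 42.

q = 42, c = 32, a = 42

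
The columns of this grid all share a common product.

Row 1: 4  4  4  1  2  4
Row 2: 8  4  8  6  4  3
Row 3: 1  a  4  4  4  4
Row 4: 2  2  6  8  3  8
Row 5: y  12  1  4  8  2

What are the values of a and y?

Columns 3 and 5 each multiply to 768, so every column has product 768.
Column 2: 4×4×2×12 = 384, so the missing entry is 768 ÷ 384 = 2.
Column 1: 4×8×1×2 = 64, so the missing entry is 768 ÷ 64 = 12.

a = 2, y = 12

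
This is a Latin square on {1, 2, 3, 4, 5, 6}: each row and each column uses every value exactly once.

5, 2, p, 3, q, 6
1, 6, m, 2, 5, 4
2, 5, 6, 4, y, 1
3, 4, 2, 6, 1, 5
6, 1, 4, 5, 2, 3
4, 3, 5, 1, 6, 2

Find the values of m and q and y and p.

At (row 2, col 3): row 2 already has {1, 2, 4, 5, 6}, so the value is 3.
For row 1, column 3: column 3 already has {2, 3, 4, 5, 6}; that leaves 1.
Cell (1,5): row 1 already has {1, 2, 3, 5, 6} → 4.
For row 3, column 5: row 3 already has {1, 2, 4, 5, 6}; that leaves 3.

m = 3, q = 4, y = 3, p = 1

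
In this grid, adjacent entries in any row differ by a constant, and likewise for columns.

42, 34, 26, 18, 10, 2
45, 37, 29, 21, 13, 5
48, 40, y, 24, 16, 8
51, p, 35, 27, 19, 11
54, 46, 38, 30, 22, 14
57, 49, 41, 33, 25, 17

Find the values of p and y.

p = 43, y = 32

Along each row the entries change by -8 per step; down each column they change by 3.
Row 4: from 51 at column 1, stepping by -8 to column 2 gives 43.
Row 3: from 48 at column 1, stepping by -8 to column 3 gives 32.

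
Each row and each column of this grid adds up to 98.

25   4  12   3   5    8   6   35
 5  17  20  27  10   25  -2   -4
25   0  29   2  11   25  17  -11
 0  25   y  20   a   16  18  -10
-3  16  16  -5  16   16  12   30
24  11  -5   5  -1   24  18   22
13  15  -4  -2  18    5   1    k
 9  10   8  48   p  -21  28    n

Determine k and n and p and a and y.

Row 7 has 13 + 15 − 4 − 2 + 18 + 5 + 1 = 46; the blank must be 98 − 46 = 52.
Column 8 has 35 − 4 − 11 − 10 + 30 + 22 + 52 = 114; the blank must be 98 − 114 = -16.
Row 8 has 9 + 10 + 8 + 48 − 21 + 28 − 16 = 66; the blank must be 98 − 66 = 32.
Column 5 has 5 + 10 + 11 + 16 − 1 + 18 + 32 = 91; the blank must be 98 − 91 = 7.
Row 4 has 0 + 25 + 20 + 7 + 16 + 18 − 10 = 76; the blank must be 98 − 76 = 22.

k = 52, n = -16, p = 32, a = 7, y = 22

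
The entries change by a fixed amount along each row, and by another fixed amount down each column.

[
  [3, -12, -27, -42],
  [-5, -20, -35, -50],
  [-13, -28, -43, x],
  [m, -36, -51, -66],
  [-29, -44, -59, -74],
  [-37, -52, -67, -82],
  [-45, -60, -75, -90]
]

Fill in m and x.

m = -21, x = -58

Along each row the entries change by -15 per step; down each column they change by -8.
Row 4: from -36 at column 2, stepping by -15 to column 1 gives -21.
Row 3: from -13 at column 1, stepping by -15 to column 4 gives -58.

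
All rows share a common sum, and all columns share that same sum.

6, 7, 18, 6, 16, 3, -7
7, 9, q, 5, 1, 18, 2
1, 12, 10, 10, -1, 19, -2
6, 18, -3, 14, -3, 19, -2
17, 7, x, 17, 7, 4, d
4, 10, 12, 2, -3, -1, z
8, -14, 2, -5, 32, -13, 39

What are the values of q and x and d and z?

q = 7, x = 3, d = -6, z = 25

Rows 1 and 3 both sum to 49, so that's the common total.
Row 2 has 7 + 9 + 5 + 1 + 18 + 2 = 42; the blank must be 49 − 42 = 7.
Row 6 has 4 + 10 + 12 + 2 − 3 − 1 = 24; the blank must be 49 − 24 = 25.
Column 7 has -7 + 2 − 2 − 2 + 25 + 39 = 55; the blank must be 49 − 55 = -6.
Row 5 has 17 + 7 + 17 + 7 + 4 − 6 = 46; the blank must be 49 − 46 = 3.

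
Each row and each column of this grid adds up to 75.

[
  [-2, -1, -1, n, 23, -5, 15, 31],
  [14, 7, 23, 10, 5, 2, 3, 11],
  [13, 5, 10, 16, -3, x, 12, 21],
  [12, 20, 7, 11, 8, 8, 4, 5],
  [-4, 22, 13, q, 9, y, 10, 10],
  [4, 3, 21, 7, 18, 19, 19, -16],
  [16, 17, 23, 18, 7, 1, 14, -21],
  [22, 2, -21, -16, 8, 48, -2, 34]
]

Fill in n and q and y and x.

n = 15, q = 14, y = 1, x = 1

Row 1: -2 − 1 − 1 + 23 − 5 + 15 + 31 = 60, so its missing entry is 75 − 60 = 15.
Row 3: 13 + 5 + 10 + 16 − 3 + 12 + 21 = 74, so its missing entry is 75 − 74 = 1.
Column 6: -5 + 2 + 1 + 8 + 19 + 1 + 48 = 74, so its missing entry is 75 − 74 = 1.
Row 5: -4 + 22 + 13 + 9 + 1 + 10 + 10 = 61, so its missing entry is 75 − 61 = 14.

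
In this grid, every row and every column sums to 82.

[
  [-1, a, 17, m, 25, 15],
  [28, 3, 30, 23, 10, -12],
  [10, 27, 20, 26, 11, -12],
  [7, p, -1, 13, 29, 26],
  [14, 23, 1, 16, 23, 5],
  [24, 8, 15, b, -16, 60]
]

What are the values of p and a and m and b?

Row 4: 7 − 1 + 13 + 29 + 26 = 74, so its missing entry is 82 − 74 = 8.
Row 6: 24 + 8 + 15 − 16 + 60 = 91, so its missing entry is 82 − 91 = -9.
Column 4: 23 + 26 + 13 + 16 − 9 = 69, so its missing entry is 82 − 69 = 13.
Row 1: -1 + 17 + 13 + 25 + 15 = 69, so its missing entry is 82 − 69 = 13.

p = 8, a = 13, m = 13, b = -9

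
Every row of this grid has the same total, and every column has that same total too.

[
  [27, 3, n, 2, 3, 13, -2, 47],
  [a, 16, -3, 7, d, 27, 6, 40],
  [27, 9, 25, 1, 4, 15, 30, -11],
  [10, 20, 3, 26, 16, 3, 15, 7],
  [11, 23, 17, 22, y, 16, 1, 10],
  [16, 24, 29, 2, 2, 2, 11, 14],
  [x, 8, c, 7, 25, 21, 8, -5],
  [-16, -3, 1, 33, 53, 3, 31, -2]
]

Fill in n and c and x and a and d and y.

n = 7, c = 21, x = 15, a = 10, d = -3, y = 0

Rows 3 and 4 both sum to 100, so that's the common total.
The known cells in row 5 total 100, leaving 100 − 100 = 0 for the blank.
The known cells in column 5 total 103, leaving 100 − 103 = -3 for the blank.
The known cells in row 1 total 93, leaving 100 − 93 = 7 for the blank.
The known cells in column 3 total 79, leaving 100 − 79 = 21 for the blank.
The known cells in row 7 total 85, leaving 100 − 85 = 15 for the blank.
The known cells in row 2 total 90, leaving 100 − 90 = 10 for the blank.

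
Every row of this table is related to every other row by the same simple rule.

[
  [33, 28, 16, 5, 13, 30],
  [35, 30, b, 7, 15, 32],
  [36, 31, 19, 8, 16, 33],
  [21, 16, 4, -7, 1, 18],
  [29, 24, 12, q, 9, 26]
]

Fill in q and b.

q = 1, b = 18

The difference between any two rows is the same in every column — this is an addition table with the headers hidden.
Row 5 minus row 1 is 9 − 13 = -4, so its entry in column 4 is 5 + (-4) = 1.
Row 2 minus row 1 is 15 − 13 = 2, so its entry in column 3 is 16 + 2 = 18.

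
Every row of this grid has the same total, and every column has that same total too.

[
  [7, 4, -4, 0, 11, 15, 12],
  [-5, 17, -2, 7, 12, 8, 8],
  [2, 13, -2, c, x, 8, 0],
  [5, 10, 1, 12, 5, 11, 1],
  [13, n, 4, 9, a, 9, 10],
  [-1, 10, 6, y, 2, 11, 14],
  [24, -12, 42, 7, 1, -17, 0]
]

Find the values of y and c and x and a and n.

y = 3, c = 7, x = 17, a = -3, n = 3

Rows 1 and 2 both sum to 45, so that's the common total.
Row 6 has -1 + 10 + 6 + 2 + 11 + 14 = 42; the blank must be 45 − 42 = 3.
Column 4 has 0 + 7 + 12 + 9 + 3 + 7 = 38; the blank must be 45 − 38 = 7.
Row 3 has 2 + 13 − 2 + 7 + 8 + 0 = 28; the blank must be 45 − 28 = 17.
Column 5 has 11 + 12 + 17 + 5 + 2 + 1 = 48; the blank must be 45 − 48 = -3.
Row 5 has 13 + 4 + 9 − 3 + 9 + 10 = 42; the blank must be 45 − 42 = 3.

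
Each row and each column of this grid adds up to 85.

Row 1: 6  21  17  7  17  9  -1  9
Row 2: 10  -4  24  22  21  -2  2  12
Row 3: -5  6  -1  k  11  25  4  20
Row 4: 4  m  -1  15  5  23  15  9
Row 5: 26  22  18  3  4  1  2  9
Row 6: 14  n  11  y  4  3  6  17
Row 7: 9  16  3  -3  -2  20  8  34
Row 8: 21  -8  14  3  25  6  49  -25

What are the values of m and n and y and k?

m = 15, n = 17, y = 13, k = 25

Row 4: 4 − 1 + 15 + 5 + 23 + 15 + 9 = 70, so its missing entry is 85 − 70 = 15.
Row 3: -5 + 6 − 1 + 11 + 25 + 4 + 20 = 60, so its missing entry is 85 − 60 = 25.
Column 4: 7 + 22 + 25 + 15 + 3 − 3 + 3 = 72, so its missing entry is 85 − 72 = 13.
Row 6: 14 + 11 + 13 + 4 + 3 + 6 + 17 = 68, so its missing entry is 85 − 68 = 17.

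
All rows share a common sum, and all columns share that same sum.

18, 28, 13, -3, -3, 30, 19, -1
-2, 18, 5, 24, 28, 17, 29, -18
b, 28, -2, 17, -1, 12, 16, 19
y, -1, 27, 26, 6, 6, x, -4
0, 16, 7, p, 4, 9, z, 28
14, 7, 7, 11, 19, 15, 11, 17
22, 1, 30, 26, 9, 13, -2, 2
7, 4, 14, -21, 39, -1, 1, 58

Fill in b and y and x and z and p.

Rows 1 and 2 both sum to 101, so that's the common total.
Column 4 has -3 + 24 + 17 + 26 + 11 + 26 − 21 = 80; the blank must be 101 − 80 = 21.
Row 5 has 0 + 16 + 7 + 21 + 4 + 9 + 28 = 85; the blank must be 101 − 85 = 16.
Row 3 has 28 − 2 + 17 − 1 + 12 + 16 + 19 = 89; the blank must be 101 − 89 = 12.
Column 1 has 18 − 2 + 12 + 0 + 14 + 22 + 7 = 71; the blank must be 101 − 71 = 30.
Row 4 has 30 − 1 + 27 + 26 + 6 + 6 − 4 = 90; the blank must be 101 − 90 = 11.

b = 12, y = 30, x = 11, z = 16, p = 21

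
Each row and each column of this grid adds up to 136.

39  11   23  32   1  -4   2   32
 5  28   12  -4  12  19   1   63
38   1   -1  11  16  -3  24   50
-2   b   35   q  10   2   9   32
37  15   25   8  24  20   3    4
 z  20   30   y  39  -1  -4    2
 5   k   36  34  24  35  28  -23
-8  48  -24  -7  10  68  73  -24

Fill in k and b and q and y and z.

k = -3, b = 16, q = 34, y = 28, z = 22

Row 7: 5 + 36 + 34 + 24 + 35 + 28 − 23 = 139, so its missing entry is 136 − 139 = -3.
Column 2: 11 + 28 + 1 + 15 + 20 − 3 + 48 = 120, so its missing entry is 136 − 120 = 16.
Row 4: -2 + 16 + 35 + 10 + 2 + 9 + 32 = 102, so its missing entry is 136 − 102 = 34.
Column 1: 39 + 5 + 38 − 2 + 37 + 5 − 8 = 114, so its missing entry is 136 − 114 = 22.
Row 6: 22 + 20 + 30 + 39 − 1 − 4 + 2 = 108, so its missing entry is 136 − 108 = 28.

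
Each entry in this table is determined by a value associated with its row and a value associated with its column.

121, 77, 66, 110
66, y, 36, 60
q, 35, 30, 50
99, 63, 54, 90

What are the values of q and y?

q = 55, y = 42

Each row is a constant multiple of every other row — this is a multiplication table with the headers hidden.
Row 3 is 30/66 = 5/11 times row 1, so its entry in column 1 is 121 × 5/11 = 55.
Row 2 is 36/66 = 6/11 times row 1, so its entry in column 2 is 77 × 6/11 = 42.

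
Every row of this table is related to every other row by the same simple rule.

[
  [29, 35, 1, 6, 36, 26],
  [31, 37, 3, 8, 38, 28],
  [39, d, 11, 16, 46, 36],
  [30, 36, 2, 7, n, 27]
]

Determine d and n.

The difference between any two rows is the same in every column — this is an addition table with the headers hidden.
Row 3 minus row 1 is 11 − 1 = 10, so its entry in column 2 is 35 + 10 = 45.
Row 4 minus row 1 is 2 − 1 = 1, so its entry in column 5 is 36 + 1 = 37.

d = 45, n = 37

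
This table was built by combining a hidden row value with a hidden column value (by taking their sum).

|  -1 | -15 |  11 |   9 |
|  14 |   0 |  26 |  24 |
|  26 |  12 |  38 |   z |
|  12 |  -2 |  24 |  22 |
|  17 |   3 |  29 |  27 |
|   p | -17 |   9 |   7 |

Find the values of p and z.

The difference between any two rows is the same in every column — this is an addition table with the headers hidden.
Row 6 minus row 1 is -17 − (-15) = -2, so its entry in column 1 is -1 + (-2) = -3.
Row 3 minus row 1 is 12 − (-15) = 27, so its entry in column 4 is 9 + 27 = 36.

p = -3, z = 36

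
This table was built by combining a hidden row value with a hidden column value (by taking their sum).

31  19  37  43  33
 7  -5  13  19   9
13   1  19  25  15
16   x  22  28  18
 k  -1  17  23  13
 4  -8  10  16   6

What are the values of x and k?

x = 4, k = 11

The difference between any two rows is the same in every column — this is an addition table with the headers hidden.
Row 4 minus row 1 is 28 − 43 = -15, so its entry in column 2 is 19 + (-15) = 4.
Row 5 minus row 1 is 23 − 43 = -20, so its entry in column 1 is 31 + (-20) = 11.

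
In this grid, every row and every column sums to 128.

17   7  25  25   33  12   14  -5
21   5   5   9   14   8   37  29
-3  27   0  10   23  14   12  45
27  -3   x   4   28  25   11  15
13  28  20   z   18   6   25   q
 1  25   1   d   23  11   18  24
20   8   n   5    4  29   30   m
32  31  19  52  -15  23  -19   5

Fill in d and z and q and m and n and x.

d = 25, z = -2, q = 20, m = -5, n = 37, x = 21

The known cells in row 6 total 103, leaving 128 − 103 = 25 for the blank.
The known cells in column 4 total 130, leaving 128 − 130 = -2 for the blank.
The known cells in row 4 total 107, leaving 128 − 107 = 21 for the blank.
The known cells in column 3 total 91, leaving 128 − 91 = 37 for the blank.
The known cells in row 7 total 133, leaving 128 − 133 = -5 for the blank.
The known cells in row 5 total 108, leaving 128 − 108 = 20 for the blank.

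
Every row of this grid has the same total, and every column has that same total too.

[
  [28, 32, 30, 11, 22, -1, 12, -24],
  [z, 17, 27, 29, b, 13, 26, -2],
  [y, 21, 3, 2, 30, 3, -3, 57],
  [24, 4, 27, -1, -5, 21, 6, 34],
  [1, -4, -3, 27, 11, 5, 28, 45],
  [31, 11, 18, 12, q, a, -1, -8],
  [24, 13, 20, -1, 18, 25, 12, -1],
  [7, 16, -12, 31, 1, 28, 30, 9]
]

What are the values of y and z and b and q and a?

y = -3, z = -2, b = 2, q = 31, a = 16

Rows 1 and 4 both sum to 110, so that's the common total.
Column 6: -1 + 13 + 3 + 21 + 5 + 25 + 28 = 94, so its missing entry is 110 − 94 = 16.
Row 6: 31 + 11 + 18 + 12 + 16 − 1 − 8 = 79, so its missing entry is 110 − 79 = 31.
Row 3: 21 + 3 + 2 + 30 + 3 − 3 + 57 = 113, so its missing entry is 110 − 113 = -3.
Column 5: 22 + 30 − 5 + 11 + 31 + 18 + 1 = 108, so its missing entry is 110 − 108 = 2.
Row 2: 17 + 27 + 29 + 2 + 13 + 26 − 2 = 112, so its missing entry is 110 − 112 = -2.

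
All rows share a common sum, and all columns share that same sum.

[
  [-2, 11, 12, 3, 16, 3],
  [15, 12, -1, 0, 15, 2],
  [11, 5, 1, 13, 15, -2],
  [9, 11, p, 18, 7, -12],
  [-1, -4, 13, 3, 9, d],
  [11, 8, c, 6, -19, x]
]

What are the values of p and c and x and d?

p = 10, c = 8, x = 29, d = 23

Rows 1 and 2 both sum to 43, so that's the common total.
Row 5 has -1 − 4 + 13 + 3 + 9 = 20; the blank must be 43 − 20 = 23.
Row 4 has 9 + 11 + 18 + 7 − 12 = 33; the blank must be 43 − 33 = 10.
Column 6 has 3 + 2 − 2 − 12 + 23 = 14; the blank must be 43 − 14 = 29.
Row 6 has 11 + 8 + 6 − 19 + 29 = 35; the blank must be 43 − 35 = 8.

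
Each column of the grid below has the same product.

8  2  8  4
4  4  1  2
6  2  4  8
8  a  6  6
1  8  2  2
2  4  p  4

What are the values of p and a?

Columns 1 and 4 each multiply to 3072, so every column has product 3072.
Column 3: 8×1×4×6×2 = 384, so the missing entry is 3072 ÷ 384 = 8.
Column 2: 2×4×2×8×4 = 512, so the missing entry is 3072 ÷ 512 = 6.

p = 8, a = 6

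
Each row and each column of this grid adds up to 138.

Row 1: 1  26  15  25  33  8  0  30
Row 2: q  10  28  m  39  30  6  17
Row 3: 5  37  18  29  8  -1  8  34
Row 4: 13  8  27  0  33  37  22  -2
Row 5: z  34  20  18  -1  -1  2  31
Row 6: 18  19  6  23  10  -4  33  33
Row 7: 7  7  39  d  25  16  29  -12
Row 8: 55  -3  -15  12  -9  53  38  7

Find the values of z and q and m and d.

z = 35, q = 4, m = 4, d = 27

The known cells in row 5 total 103, leaving 138 − 103 = 35 for the blank.
The known cells in column 1 total 134, leaving 138 − 134 = 4 for the blank.
The known cells in row 2 total 134, leaving 138 − 134 = 4 for the blank.
The known cells in row 7 total 111, leaving 138 − 111 = 27 for the blank.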